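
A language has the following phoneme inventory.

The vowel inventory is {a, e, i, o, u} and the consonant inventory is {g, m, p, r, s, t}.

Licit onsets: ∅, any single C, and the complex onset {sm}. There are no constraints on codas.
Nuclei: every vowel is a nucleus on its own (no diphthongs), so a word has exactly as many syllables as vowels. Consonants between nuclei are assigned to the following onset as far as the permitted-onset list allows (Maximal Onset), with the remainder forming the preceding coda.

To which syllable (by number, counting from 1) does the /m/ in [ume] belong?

2

The vowels are u, e — 2 nuclei, so 2 syllables.
/u…e/ gap (V1→V2): /m/ → onset of the next syllable (single consonants are always licit onsets).
Syllabification: u.me.
The /m/ is in the onset of syllable 2 (/me/).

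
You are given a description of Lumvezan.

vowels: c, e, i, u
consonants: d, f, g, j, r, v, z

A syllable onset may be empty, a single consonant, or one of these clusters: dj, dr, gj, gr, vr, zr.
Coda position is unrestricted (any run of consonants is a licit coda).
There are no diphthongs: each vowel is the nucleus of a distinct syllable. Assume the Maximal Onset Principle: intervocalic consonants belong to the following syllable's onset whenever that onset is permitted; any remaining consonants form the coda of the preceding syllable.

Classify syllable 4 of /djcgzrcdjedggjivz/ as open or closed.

closed

Nuclei (vowels): c, c, e, i → 4 syllables.
V1 /c/ – V2 /c/: cluster /gzr/ — the longest permitted-onset suffix is /zr/; onset = /zr/, preceding coda = /g/.
V2 /c/ – V3 /e/: cluster /dj/ — /dj/ is itself a permitted onset, so the whole cluster goes right; preceding coda = ∅.
V3 /e/ – V4 /i/: /dggj/; trying suffixes from longest down, /gj/ is the first permitted one, so coda /dg/ | onset /gj/.
Putting it together: djcg.zrc.djedg.gjivz.
Syllable 4 is /gjivz/ with coda /vz/, so it is closed.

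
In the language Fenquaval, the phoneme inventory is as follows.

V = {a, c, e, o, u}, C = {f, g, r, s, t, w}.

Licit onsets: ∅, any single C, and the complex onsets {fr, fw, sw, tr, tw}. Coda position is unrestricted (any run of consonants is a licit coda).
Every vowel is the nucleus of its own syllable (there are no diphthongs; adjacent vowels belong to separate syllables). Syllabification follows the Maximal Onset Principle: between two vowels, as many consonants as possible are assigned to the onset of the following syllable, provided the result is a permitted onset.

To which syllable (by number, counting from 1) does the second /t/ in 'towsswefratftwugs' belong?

3

The vowels are o, e, a, u — 4 nuclei, so 4 syllables.
σ1/σ2 boundary: cluster /wssw/ — the longest permitted-onset suffix is /sw/; onset = /sw/, preceding coda = /ws/.
σ2/σ3 boundary: cluster /fr/ — /fr/ is itself a permitted onset, so the whole cluster goes right; preceding coda = ∅.
σ3/σ4 boundary: /tftw/ — longest licit onset from the right is /tw/, leaving /tf/ as coda.
Result: tows.swe.fratf.twugs.
The second /t/ is in the coda of syllable 3 (/fratf/).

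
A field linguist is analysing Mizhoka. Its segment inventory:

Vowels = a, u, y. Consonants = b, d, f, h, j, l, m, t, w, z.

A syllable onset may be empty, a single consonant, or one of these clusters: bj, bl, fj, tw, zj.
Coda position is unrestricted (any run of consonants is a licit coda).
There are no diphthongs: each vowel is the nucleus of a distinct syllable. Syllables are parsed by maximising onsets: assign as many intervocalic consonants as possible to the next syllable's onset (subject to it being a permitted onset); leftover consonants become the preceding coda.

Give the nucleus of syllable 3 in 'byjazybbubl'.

The vowels are y, a, y, u — 4 nuclei, so 4 syllables.
The third nucleus (vowel 3 from the left) is /y/.

y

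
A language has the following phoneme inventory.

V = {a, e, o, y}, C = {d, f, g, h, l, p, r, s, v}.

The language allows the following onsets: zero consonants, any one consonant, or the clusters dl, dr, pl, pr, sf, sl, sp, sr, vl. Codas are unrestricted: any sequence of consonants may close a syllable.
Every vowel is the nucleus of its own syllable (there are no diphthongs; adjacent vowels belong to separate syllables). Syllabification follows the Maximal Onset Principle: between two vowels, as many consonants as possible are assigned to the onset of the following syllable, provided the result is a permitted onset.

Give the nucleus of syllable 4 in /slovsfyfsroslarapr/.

a

The vowels are o, y, o, a, a — 5 nuclei, so 5 syllables.
The fourth nucleus (vowel 4 from the left) is /a/.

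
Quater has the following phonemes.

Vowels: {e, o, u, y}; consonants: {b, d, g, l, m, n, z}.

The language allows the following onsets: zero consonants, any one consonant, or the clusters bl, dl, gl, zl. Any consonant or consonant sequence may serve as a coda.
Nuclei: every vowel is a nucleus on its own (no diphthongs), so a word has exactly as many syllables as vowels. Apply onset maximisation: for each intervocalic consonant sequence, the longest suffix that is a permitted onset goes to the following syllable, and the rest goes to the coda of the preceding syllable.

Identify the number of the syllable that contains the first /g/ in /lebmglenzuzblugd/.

Vowels present: e, e, u, u; each is a nucleus, giving 4 syllables.
/e…e/ gap (V1→V2): /bmgl/; trying suffixes from longest down, /gl/ is the first permitted one, so coda /bm/ | onset /gl/.
/e…u/ gap (V2→V3): cluster /nz/ — the longest permitted-onset suffix is /z/; onset = /z/, preceding coda = /n/.
/u…u/ gap (V3→V4): /zbl/ splits as /z/ + /bl/ (/bl/ is the longest suffix that is a licit onset).
So the parse is lebm.glen.zuz.blugd.
The first /g/ is in the onset of syllable 2 (/glen/).

2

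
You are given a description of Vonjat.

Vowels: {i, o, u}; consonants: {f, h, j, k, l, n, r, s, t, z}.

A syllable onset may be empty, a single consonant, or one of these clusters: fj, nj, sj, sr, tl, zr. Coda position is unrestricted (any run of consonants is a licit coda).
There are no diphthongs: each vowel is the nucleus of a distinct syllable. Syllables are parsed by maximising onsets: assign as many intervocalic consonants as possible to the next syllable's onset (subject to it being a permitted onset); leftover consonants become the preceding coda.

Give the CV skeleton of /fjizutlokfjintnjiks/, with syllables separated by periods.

CCV.CV.CCVC.CCVCC.CCVCC

Vowels present: i, u, o, i, i; each is a nucleus, giving 5 syllables.
σ1/σ2 boundary: /z/ is a single consonant, so it becomes the next onset.
σ2/σ3 boundary: /tl/ — entire cluster is a permitted onset → onset /tl/, coda ∅.
σ3/σ4 boundary: /kfj/ — longest licit onset from the right is /fj/, leaving /k/ as coda.
σ4/σ5 boundary: /ntnj/; trying suffixes from longest down, /nj/ is the first permitted one, so coda /nt/ | onset /nj/.
Result: fji.zu.tlok.fjint.njiks.
Mapping each syllable to C/V: /fji/ → CCV, /zu/ → CV, /tlok/ → CCVC, /fjint/ → CCVCC, /njiks/ → CCVCC.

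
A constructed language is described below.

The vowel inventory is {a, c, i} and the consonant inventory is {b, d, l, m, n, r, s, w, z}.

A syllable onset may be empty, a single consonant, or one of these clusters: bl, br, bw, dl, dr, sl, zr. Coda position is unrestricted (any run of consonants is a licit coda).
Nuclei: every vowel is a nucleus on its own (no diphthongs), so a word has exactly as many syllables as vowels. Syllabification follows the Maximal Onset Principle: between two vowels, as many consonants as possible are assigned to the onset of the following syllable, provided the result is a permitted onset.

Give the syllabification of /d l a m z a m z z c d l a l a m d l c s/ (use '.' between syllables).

dlam.zamz.zc.dla.lam.dlcs

The vowels are a, a, c, a, a, c — 6 nuclei, so 6 syllables.
σ1/σ2 boundary: /mz/ — longest licit onset from the right is /z/, leaving /m/ as coda.
σ2/σ3 boundary: /mzz/ — longest licit onset from the right is /z/, leaving /mz/ as coda.
σ3/σ4 boundary: cluster /dl/ — /dl/ is itself a permitted onset, so the whole cluster goes right; preceding coda = ∅.
σ4/σ5 boundary: /l/ → onset of the next syllable (single consonants are always licit onsets).
σ5/σ6 boundary: /mdl/; trying suffixes from longest down, /dl/ is the first permitted one, so coda /m/ | onset /dl/.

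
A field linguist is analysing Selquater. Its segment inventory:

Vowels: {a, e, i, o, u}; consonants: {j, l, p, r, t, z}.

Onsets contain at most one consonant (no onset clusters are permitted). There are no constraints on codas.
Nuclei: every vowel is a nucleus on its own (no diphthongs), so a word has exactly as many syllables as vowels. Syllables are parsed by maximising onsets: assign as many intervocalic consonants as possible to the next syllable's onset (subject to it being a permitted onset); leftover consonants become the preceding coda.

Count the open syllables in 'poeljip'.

The vowels are o, e, i — 3 nuclei, so 3 syllables.
V1 /o/ – V2 /e/: no consonants, so the boundary falls immediately after /o/.
V2 /e/ – V3 /i/: cluster /lj/ — the longest permitted-onset suffix is /j/; onset = /j/, preceding coda = /l/.
Putting it together: po.el.jip.
Classifying each syllable: /po/ (open), /el/ (closed), /jip/ (closed).
Open syllables: 1.

1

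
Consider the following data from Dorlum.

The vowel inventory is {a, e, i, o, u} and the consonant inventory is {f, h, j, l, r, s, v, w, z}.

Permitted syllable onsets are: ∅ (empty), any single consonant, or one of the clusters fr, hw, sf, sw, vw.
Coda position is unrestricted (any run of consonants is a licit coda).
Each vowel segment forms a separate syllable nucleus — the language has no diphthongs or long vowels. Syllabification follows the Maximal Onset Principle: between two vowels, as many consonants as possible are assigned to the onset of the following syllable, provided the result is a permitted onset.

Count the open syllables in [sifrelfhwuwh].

1

Vowels present: i, e, u; each is a nucleus, giving 3 syllables.
V1 /i/ – V2 /e/: /fr/ is a licit onset in full, so it all attaches to the next syllable.
V2 /e/ – V3 /u/: cluster /lfhw/ — the longest permitted-onset suffix is /hw/; onset = /hw/, preceding coda = /lf/.
Result: si.frelf.hwuwh.
Classifying each syllable: /si/ (open), /frelf/ (closed), /hwuwh/ (closed).
Open syllables: 1.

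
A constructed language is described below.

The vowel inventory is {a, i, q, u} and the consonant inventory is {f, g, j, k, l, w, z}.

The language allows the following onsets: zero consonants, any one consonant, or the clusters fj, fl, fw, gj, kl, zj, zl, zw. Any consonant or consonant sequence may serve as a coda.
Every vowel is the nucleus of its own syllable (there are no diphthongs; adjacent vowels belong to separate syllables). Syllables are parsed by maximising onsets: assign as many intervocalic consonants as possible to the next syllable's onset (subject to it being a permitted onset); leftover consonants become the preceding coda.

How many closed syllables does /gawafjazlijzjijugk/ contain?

Vowels present: a, a, a, i, i, u; each is a nucleus, giving 6 syllables.
/a…a/ gap (V1→V2): /w/ → onset of the next syllable (single consonants are always licit onsets).
/a…a/ gap (V2→V3): /fj/ is a licit onset in full, so it all attaches to the next syllable.
/a…i/ gap (V3→V4): cluster /zl/ — /zl/ is itself a permitted onset, so the whole cluster goes right; preceding coda = ∅.
/i…i/ gap (V4→V5): /jzj/ splits as /j/ + /zj/ (/zj/ is the longest suffix that is a licit onset).
/i…u/ gap (V5→V6): /j/ → onset of the next syllable (single consonants are always licit onsets).
Syllabification: ga.wa.fja.zlij.zji.jugk.
Classifying each syllable: /ga/ (open), /wa/ (open), /fja/ (open), /zlij/ (closed), /zji/ (open), /jugk/ (closed).
Closed syllables: 2.

2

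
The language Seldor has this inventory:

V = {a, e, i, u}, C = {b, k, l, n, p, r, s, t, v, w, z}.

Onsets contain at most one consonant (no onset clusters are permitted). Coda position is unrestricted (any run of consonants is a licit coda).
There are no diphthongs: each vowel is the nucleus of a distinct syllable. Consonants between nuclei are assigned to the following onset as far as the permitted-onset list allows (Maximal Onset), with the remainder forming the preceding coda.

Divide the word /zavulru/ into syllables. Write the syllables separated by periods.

The vowels are a, u, u — 3 nuclei, so 3 syllables.
Between /a/ (V1) and /u/ (V2): just /v/ — single C goes to the following onset.
Between /u/ (V2) and /u/ (V3): /lr/ — longest licit onset from the right is /r/, leaving /l/ as coda.

za.vul.ru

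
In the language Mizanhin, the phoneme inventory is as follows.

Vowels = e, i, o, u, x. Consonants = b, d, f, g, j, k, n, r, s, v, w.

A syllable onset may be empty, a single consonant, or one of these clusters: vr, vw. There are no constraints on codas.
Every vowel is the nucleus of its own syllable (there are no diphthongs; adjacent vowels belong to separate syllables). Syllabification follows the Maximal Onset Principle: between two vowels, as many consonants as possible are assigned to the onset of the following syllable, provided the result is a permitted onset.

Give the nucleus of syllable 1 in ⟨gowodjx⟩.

o

The vowels are o, o, x — 3 nuclei, so 3 syllables.
The first nucleus (vowel 1 from the left) is /o/.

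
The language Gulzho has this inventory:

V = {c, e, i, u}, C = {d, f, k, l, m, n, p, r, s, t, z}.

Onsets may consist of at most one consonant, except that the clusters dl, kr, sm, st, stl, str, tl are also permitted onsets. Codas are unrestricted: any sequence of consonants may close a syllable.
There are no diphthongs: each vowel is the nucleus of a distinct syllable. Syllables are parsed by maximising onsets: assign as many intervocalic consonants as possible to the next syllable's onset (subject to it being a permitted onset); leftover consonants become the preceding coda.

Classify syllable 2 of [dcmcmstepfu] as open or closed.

Vowels present: c, c, e, u; each is a nucleus, giving 4 syllables.
Between /c/ (V1) and /c/ (V2): /m/ is a single consonant, so it becomes the next onset.
Between /c/ (V2) and /e/ (V3): /mst/ — longest licit onset from the right is /st/, leaving /m/ as coda.
Between /e/ (V3) and /u/ (V4): /pf/; trying suffixes from longest down, /f/ is the first permitted one, so coda /p/ | onset /f/.
Putting it together: dc.mcm.step.fu.
Syllable 2 is /mcm/ with coda /m/, so it is closed.

closed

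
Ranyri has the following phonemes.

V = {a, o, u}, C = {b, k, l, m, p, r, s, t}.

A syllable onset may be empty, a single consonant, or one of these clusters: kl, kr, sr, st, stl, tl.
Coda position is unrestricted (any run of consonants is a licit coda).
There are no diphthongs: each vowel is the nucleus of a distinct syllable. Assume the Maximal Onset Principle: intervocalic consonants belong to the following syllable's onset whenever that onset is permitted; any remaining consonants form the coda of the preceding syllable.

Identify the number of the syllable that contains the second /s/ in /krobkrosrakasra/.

Nuclei (vowels): o, o, a, a, a → 5 syllables.
Between /o/ (V1) and /o/ (V2): /bkr/ — longest licit onset from the right is /kr/, leaving /b/ as coda.
Between /o/ (V2) and /a/ (V3): /sr/ is a licit onset in full, so it all attaches to the next syllable.
Between /a/ (V3) and /a/ (V4): just /k/ — single C goes to the following onset.
Between /a/ (V4) and /a/ (V5): /sr/ — entire cluster is a permitted onset → onset /sr/, coda ∅.
Result: krob.kro.sra.ka.sra.
The second /s/ is in the onset of syllable 5 (/sra/).

5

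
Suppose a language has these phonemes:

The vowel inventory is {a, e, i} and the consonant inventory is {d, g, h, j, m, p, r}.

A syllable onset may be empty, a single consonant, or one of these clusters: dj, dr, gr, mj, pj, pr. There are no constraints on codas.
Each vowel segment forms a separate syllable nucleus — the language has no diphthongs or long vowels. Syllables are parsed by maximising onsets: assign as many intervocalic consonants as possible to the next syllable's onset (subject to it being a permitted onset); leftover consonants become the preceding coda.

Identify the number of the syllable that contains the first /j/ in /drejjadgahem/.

Nuclei (vowels): e, a, a, e → 4 syllables.
/e…a/ gap (V1→V2): /jj/ splits as /j/ + /j/ (/j/ is the longest suffix that is a licit onset).
/a…a/ gap (V2→V3): /dg/; trying suffixes from longest down, /g/ is the first permitted one, so coda /d/ | onset /g/.
/a…e/ gap (V3→V4): /h/ → onset of the next syllable (single consonants are always licit onsets).
So the parse is drej.jad.ga.hem.
The first /j/ is in the coda of syllable 1 (/drej/).

1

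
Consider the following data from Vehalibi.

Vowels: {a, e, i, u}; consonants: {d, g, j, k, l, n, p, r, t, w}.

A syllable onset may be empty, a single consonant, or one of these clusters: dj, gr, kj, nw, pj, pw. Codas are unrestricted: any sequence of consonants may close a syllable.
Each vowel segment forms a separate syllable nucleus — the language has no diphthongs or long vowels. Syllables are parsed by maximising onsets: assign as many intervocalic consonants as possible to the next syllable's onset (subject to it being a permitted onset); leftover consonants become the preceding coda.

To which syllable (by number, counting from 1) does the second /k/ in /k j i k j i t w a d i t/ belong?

2

The vowels are i, i, a, i — 4 nuclei, so 4 syllables.
V1 /i/ – V2 /i/: /kj/ — entire cluster is a permitted onset → onset /kj/, coda ∅.
V2 /i/ – V3 /a/: /tw/; trying suffixes from longest down, /w/ is the first permitted one, so coda /t/ | onset /w/.
V3 /a/ – V4 /i/: /d/ → onset of the next syllable (single consonants are always licit onsets).
Syllabification: kji.kjit.wa.dit.
The second /k/ is in the onset of syllable 2 (/kjit/).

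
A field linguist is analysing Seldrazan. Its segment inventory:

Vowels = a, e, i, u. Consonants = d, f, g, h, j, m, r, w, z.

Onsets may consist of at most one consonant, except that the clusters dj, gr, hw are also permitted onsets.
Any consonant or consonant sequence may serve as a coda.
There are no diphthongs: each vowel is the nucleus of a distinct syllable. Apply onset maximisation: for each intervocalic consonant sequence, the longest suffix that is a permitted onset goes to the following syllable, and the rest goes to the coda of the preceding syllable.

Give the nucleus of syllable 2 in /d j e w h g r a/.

Nuclei (vowels): e, a → 2 syllables.
The second nucleus (vowel 2 from the left) is /a/.

a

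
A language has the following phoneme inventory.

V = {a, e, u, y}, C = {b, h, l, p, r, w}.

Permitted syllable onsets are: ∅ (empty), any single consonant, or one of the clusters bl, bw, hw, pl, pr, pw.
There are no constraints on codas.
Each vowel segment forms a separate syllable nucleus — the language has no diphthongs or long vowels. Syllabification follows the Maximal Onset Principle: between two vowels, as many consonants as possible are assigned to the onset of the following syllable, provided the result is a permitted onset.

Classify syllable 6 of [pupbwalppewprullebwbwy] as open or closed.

open

Nuclei (vowels): u, a, e, u, e, y → 6 syllables.
σ1/σ2 boundary: /pbw/; trying suffixes from longest down, /bw/ is the first permitted one, so coda /p/ | onset /bw/.
σ2/σ3 boundary: /lpp/ splits as /lp/ + /p/ (/p/ is the longest suffix that is a licit onset).
σ3/σ4 boundary: /wpr/ splits as /w/ + /pr/ (/pr/ is the longest suffix that is a licit onset).
σ4/σ5 boundary: /ll/ splits as /l/ + /l/ (/l/ is the longest suffix that is a licit onset).
σ5/σ6 boundary: /bwbw/ splits as /bw/ + /bw/ (/bw/ is the longest suffix that is a licit onset).
Syllabification: pup.bwalp.pew.prul.lebw.bwy.
Syllable 6 is /bwy/; it ends in its nucleus with no coda, so it is open.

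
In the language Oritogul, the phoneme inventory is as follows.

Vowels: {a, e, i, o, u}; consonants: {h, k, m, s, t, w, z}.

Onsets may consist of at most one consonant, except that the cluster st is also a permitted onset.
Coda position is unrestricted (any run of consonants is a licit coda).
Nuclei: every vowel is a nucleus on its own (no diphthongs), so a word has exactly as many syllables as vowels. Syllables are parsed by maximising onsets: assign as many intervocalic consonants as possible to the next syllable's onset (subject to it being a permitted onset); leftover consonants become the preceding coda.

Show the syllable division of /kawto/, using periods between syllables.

Vowels present: a, o; each is a nucleus, giving 2 syllables.
V1 /a/ – V2 /o/: /wt/ splits as /w/ + /t/ (/t/ is the longest suffix that is a licit onset).

kaw.to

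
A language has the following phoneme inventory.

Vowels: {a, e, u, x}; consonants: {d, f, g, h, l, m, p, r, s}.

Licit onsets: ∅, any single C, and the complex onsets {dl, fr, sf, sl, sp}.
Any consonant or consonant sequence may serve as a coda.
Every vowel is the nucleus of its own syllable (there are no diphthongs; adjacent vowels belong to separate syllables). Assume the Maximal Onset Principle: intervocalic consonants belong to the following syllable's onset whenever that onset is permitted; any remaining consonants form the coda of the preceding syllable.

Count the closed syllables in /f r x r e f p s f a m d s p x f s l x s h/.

4

Vowels present: x, e, a, x, x; each is a nucleus, giving 5 syllables.
/x…e/ gap (V1→V2): just /r/ — single C goes to the following onset.
/e…a/ gap (V2→V3): /fpsf/ — longest licit onset from the right is /sf/, leaving /fp/ as coda.
/a…x/ gap (V3→V4): /mdsp/; trying suffixes from longest down, /sp/ is the first permitted one, so coda /md/ | onset /sp/.
/x…x/ gap (V4→V5): /fsl/ — longest licit onset from the right is /sl/, leaving /f/ as coda.
Putting it together: frx.refp.sfamd.spxf.slxsh.
Classifying each syllable: /frx/ (open), /refp/ (closed), /sfamd/ (closed), /spxf/ (closed), /slxsh/ (closed).
Closed syllables: 4.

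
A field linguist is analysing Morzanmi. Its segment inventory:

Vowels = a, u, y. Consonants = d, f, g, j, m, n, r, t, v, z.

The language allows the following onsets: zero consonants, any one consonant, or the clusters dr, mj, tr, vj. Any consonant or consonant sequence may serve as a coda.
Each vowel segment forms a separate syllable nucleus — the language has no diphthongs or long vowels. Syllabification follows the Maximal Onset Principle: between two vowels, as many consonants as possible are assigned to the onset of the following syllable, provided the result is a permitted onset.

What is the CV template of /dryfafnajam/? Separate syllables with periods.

Nuclei (vowels): y, a, a, a → 4 syllables.
V1 /y/ – V2 /a/: /f/ → onset of the next syllable (single consonants are always licit onsets).
V2 /a/ – V3 /a/: /fn/ splits as /f/ + /n/ (/n/ is the longest suffix that is a licit onset).
V3 /a/ – V4 /a/: /j/ is a single consonant, so it becomes the next onset.
Result: dry.faf.na.jam.
Mapping each syllable to C/V: /dry/ → CCV, /faf/ → CVC, /na/ → CV, /jam/ → CVC.

CCV.CVC.CV.CVC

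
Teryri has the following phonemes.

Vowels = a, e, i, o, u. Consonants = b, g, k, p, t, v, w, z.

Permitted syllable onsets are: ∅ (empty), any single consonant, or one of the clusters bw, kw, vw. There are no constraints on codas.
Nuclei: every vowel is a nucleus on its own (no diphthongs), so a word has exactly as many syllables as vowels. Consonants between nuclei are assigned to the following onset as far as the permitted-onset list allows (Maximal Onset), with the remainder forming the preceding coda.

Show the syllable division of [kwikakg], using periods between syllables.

kwi.kakg

Vowels present: i, a; each is a nucleus, giving 2 syllables.
Between /i/ (V1) and /a/ (V2): /k/ → onset of the next syllable (single consonants are always licit onsets).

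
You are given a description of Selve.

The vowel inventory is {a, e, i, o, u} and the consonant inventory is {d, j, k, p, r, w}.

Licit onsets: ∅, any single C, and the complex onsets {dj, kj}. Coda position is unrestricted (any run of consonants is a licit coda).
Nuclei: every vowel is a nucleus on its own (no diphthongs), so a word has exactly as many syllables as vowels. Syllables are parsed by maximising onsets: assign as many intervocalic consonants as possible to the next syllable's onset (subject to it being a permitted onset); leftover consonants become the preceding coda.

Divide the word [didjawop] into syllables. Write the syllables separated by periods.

The vowels are i, a, o — 3 nuclei, so 3 syllables.
Between /i/ (V1) and /a/ (V2): cluster /dj/ — /dj/ is itself a permitted onset, so the whole cluster goes right; preceding coda = ∅.
Between /a/ (V2) and /o/ (V3): just /w/ — single C goes to the following onset.

di.dja.wop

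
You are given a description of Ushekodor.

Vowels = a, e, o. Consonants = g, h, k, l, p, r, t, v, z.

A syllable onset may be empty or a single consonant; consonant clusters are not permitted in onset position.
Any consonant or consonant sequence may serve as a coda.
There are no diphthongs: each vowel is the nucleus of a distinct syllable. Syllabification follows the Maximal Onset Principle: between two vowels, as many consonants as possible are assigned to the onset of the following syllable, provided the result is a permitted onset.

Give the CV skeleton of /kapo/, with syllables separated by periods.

Nuclei (vowels): a, o → 2 syllables.
Between /a/ (V1) and /o/ (V2): /p/ is a single consonant, so it becomes the next onset.
Result: ka.po.
Mapping each syllable to C/V: /ka/ → CV, /po/ → CV.

CV.CV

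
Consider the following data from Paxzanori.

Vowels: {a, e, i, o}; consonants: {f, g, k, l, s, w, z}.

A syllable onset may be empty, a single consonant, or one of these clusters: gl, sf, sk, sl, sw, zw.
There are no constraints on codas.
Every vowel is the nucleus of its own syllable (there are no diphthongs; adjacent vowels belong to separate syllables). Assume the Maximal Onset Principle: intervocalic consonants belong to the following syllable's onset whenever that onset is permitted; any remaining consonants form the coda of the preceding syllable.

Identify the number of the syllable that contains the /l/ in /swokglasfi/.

Vowels present: o, a, i; each is a nucleus, giving 3 syllables.
Between /o/ (V1) and /a/ (V2): /kgl/ splits as /k/ + /gl/ (/gl/ is the longest suffix that is a licit onset).
Between /a/ (V2) and /i/ (V3): /sf/ — entire cluster is a permitted onset → onset /sf/, coda ∅.
So the parse is swok.gla.sfi.
The /l/ is in the onset of syllable 2 (/gla/).

2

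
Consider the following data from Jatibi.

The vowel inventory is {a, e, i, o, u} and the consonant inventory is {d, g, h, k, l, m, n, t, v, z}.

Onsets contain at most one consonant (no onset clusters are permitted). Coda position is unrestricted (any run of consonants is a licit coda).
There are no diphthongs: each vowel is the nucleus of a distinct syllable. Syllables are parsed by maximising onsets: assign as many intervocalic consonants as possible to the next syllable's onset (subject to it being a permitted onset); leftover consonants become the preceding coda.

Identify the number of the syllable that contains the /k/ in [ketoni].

Nuclei (vowels): e, o, i → 3 syllables.
Between /e/ (V1) and /o/ (V2): /t/ is a single consonant, so it becomes the next onset.
Between /o/ (V2) and /i/ (V3): /n/ is a single consonant, so it becomes the next onset.
So the parse is ke.to.ni.
The /k/ is in the onset of syllable 1 (/ke/).

1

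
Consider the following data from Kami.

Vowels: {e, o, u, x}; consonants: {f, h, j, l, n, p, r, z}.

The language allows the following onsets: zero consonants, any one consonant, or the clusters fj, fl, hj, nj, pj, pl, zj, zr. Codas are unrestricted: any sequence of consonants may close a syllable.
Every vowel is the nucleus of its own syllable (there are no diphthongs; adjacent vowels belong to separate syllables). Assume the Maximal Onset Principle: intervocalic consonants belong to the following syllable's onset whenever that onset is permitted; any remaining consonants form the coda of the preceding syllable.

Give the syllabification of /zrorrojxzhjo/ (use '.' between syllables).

The vowels are o, o, x, o — 4 nuclei, so 4 syllables.
σ1/σ2 boundary: /rr/ — longest licit onset from the right is /r/, leaving /r/ as coda.
σ2/σ3 boundary: /j/ is a single consonant, so it becomes the next onset.
σ3/σ4 boundary: /zhj/ splits as /z/ + /hj/ (/hj/ is the longest suffix that is a licit onset).

zror.ro.jxz.hjo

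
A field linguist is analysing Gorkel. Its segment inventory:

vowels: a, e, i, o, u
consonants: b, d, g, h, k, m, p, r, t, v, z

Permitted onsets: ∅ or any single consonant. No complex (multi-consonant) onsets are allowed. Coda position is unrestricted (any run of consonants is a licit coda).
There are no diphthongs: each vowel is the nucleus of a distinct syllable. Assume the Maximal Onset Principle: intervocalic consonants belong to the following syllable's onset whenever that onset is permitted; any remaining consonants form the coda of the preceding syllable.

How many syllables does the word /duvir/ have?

Nuclei (vowels): u, i → 2 syllables.

2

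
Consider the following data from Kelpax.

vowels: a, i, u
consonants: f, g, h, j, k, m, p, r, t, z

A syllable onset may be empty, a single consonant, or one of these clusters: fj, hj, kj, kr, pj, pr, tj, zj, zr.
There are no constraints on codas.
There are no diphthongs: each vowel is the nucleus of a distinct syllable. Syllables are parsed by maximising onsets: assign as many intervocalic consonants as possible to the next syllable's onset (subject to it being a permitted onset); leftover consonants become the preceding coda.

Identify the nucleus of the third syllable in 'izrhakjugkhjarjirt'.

u

Nuclei (vowels): i, a, u, a, i → 5 syllables.
The third nucleus (vowel 3 from the left) is /u/.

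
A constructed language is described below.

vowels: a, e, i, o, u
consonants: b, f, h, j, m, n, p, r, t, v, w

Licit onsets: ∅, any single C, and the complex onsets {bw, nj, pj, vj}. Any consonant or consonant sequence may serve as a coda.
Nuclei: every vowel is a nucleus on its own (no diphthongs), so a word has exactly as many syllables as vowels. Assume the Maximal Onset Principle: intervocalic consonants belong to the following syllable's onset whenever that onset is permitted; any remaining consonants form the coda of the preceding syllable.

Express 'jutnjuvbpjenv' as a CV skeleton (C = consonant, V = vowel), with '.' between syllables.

Vowels present: u, u, e; each is a nucleus, giving 3 syllables.
σ1/σ2 boundary: cluster /tnj/ — the longest permitted-onset suffix is /nj/; onset = /nj/, preceding coda = /t/.
σ2/σ3 boundary: /vbpj/; trying suffixes from longest down, /pj/ is the first permitted one, so coda /vb/ | onset /pj/.
Syllabification: jut.njuvb.pjenv.
Mapping each syllable to C/V: /jut/ → CVC, /njuvb/ → CCVCC, /pjenv/ → CCVCC.

CVC.CCVCC.CCVCC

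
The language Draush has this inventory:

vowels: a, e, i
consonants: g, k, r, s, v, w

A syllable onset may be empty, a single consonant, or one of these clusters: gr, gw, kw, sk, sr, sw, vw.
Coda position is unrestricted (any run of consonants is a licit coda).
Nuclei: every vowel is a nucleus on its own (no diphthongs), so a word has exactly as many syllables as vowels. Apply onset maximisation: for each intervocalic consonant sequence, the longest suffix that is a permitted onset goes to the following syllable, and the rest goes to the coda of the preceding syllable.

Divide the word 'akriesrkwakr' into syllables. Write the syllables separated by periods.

Nuclei (vowels): a, i, e, a → 4 syllables.
V1 /a/ – V2 /i/: /kr/ splits as /k/ + /r/ (/r/ is the longest suffix that is a licit onset).
V2 /i/ – V3 /e/: hiatus — the boundary sits between the two vowels.
V3 /e/ – V4 /a/: /srkw/ — longest licit onset from the right is /kw/, leaving /sr/ as coda.

ak.ri.esr.kwakr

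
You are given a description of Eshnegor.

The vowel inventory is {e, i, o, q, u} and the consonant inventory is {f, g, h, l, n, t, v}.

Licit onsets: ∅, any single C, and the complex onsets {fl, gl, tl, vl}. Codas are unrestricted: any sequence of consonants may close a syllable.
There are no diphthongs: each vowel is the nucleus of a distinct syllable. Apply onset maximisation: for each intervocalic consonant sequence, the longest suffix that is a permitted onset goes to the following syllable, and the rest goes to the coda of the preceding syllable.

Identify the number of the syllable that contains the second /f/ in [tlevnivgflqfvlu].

3

Nuclei (vowels): e, i, q, u → 4 syllables.
V1 /e/ – V2 /i/: /vn/; trying suffixes from longest down, /n/ is the first permitted one, so coda /v/ | onset /n/.
V2 /i/ – V3 /q/: /vgfl/ — longest licit onset from the right is /fl/, leaving /vg/ as coda.
V3 /q/ – V4 /u/: /fvl/ — longest licit onset from the right is /vl/, leaving /f/ as coda.
Putting it together: tlev.nivg.flqf.vlu.
The second /f/ is in the coda of syllable 3 (/flqf/).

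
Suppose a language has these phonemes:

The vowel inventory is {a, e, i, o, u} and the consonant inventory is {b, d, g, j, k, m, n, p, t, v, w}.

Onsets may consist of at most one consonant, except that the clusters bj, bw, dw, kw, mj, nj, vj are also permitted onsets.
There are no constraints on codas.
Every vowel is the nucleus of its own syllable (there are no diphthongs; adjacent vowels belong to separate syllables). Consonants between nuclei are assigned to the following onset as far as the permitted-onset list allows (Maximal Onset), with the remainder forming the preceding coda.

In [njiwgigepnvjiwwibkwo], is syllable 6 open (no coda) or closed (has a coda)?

open

Nuclei (vowels): i, i, e, i, i, o → 6 syllables.
/i…i/ gap (V1→V2): /wg/ — longest licit onset from the right is /g/, leaving /w/ as coda.
/i…e/ gap (V2→V3): /g/ is a single consonant, so it becomes the next onset.
/e…i/ gap (V3→V4): /pnvj/ — longest licit onset from the right is /vj/, leaving /pn/ as coda.
/i…i/ gap (V4→V5): /ww/ splits as /w/ + /w/ (/w/ is the longest suffix that is a licit onset).
/i…o/ gap (V5→V6): cluster /bkw/ — the longest permitted-onset suffix is /kw/; onset = /kw/, preceding coda = /b/.
Putting it together: njiw.gi.gepn.vjiw.wib.kwo.
Syllable 6 is /kwo/; it ends in its nucleus with no coda, so it is open.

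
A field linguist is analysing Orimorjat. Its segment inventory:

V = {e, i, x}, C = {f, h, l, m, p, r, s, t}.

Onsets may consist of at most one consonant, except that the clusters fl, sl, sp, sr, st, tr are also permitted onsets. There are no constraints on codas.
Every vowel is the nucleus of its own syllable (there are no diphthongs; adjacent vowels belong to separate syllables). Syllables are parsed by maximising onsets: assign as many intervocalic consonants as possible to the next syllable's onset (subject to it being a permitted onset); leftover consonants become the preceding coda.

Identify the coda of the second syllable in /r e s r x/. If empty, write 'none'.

none

Vowels present: e, x; each is a nucleus, giving 2 syllables.
σ1/σ2 boundary: /sr/ — entire cluster is a permitted onset → onset /sr/, coda ∅.
Putting it together: re.srx.
Syllable 2 is /srx/: onset /sr/, nucleus /x/, coda ∅.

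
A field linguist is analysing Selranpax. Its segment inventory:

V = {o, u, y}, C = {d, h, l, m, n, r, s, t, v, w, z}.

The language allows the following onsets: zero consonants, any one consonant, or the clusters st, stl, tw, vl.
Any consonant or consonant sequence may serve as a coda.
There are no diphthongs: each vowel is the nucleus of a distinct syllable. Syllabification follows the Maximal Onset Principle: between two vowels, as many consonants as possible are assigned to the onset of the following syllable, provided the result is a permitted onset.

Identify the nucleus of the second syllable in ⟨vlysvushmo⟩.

Vowels present: y, u, o; each is a nucleus, giving 3 syllables.
The second nucleus (vowel 2 from the left) is /u/.

u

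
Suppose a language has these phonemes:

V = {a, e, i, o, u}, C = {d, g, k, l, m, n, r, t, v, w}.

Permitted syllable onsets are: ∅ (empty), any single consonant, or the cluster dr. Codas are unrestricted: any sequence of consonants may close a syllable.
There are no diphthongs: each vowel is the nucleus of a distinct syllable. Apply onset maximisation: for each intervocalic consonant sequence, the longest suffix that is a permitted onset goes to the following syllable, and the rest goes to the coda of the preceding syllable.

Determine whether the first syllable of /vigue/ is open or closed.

Vowels present: i, u, e; each is a nucleus, giving 3 syllables.
/i…u/ gap (V1→V2): /g/ is a single consonant, so it becomes the next onset.
/u…e/ gap (V2→V3): no consonants, so the boundary falls immediately after /u/.
Result: vi.gu.e.
Syllable 1 is /vi/; it ends in its nucleus with no coda, so it is open.

open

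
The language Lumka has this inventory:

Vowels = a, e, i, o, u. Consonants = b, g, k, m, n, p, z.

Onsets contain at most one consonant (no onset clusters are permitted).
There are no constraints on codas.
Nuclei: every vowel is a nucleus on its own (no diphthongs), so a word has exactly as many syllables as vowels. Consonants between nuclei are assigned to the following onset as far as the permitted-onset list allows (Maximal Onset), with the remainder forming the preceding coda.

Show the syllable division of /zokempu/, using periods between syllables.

zo.kem.pu

Nuclei (vowels): o, e, u → 3 syllables.
/o…e/ gap (V1→V2): /k/ → onset of the next syllable (single consonants are always licit onsets).
/e…u/ gap (V2→V3): /mp/; trying suffixes from longest down, /p/ is the first permitted one, so coda /m/ | onset /p/.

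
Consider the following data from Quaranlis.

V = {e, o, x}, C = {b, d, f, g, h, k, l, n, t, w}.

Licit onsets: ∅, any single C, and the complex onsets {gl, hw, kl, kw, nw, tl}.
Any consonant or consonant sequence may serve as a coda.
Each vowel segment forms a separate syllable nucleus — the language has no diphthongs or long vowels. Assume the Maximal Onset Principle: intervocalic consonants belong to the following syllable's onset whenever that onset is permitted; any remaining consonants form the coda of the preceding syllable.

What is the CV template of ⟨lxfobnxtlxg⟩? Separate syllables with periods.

CV.CVC.CV.CCVC

Vowels present: x, o, x, x; each is a nucleus, giving 4 syllables.
σ1/σ2 boundary: /f/ → onset of the next syllable (single consonants are always licit onsets).
σ2/σ3 boundary: /bn/; trying suffixes from longest down, /n/ is the first permitted one, so coda /b/ | onset /n/.
σ3/σ4 boundary: /tl/ — entire cluster is a permitted onset → onset /tl/, coda ∅.
So the parse is lx.fob.nx.tlxg.
Mapping each syllable to C/V: /lx/ → CV, /fob/ → CVC, /nx/ → CV, /tlxg/ → CCVC.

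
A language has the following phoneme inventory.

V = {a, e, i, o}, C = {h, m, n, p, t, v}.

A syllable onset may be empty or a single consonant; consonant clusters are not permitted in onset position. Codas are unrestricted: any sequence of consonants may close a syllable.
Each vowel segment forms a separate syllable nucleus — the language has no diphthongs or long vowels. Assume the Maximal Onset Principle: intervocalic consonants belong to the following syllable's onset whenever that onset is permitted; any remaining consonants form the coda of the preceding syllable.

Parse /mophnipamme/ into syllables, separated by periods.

moph.ni.pam.me

Vowels present: o, i, a, e; each is a nucleus, giving 4 syllables.
Between /o/ (V1) and /i/ (V2): /phn/ — longest licit onset from the right is /n/, leaving /ph/ as coda.
Between /i/ (V2) and /a/ (V3): /p/ → onset of the next syllable (single consonants are always licit onsets).
Between /a/ (V3) and /e/ (V4): /mm/ splits as /m/ + /m/ (/m/ is the longest suffix that is a licit onset).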